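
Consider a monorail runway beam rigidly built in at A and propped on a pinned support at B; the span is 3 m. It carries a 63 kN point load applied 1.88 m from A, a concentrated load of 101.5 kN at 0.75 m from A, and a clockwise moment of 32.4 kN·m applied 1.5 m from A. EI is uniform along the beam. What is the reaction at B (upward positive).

Choose R_B as the redundant. The primary structure is the cantilever fixed at A.
Deflection at B on the released cantilever, summing each load's contribution:
  point load 63 at a = 1.88: Pa²(3L − a)/(6EI) = 264.2/EI
  point load 101.5 at a = 0.75: Pa²(3L − a)/(6EI) = 78.5/EI
  clockwise couple 32.4 at a = 1.5: M₀a(2L − a)/(2EI) = 109.3/EI
  δ_0 = 452.1/EI
Tip deflection under a unit load at B: L³/(3EI) = 9/EI.
The prop prevents deflection at B: R_B = δ_0/δ_{BB} = 452.1/9 = 50.23 kN.

R_B = 50.23 kN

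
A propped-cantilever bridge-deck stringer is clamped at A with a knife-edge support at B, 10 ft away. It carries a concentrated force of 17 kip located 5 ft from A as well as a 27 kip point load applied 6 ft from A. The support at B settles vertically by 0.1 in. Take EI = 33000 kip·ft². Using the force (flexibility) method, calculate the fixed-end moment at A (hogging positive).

Release the roller at B. Primary structure: cantilever fixed at A.
Primary-structure tip deflection at B by superposition:
  point load 17 at a = 5: Pa²(3L − a)/(6EI) = 1771/EI
  point load 27 at a = 6: Pa²(3L − a)/(6EI) = 3888/EI
  δ_0 = 5659/EI
Flexibility coefficient — unit upward force at B: δ_{BB} = L³/(3EI) = 333.3/EI.
With EI = 33000 kip·ft²: δ_0 = 0.17148 ft and δ_{BB} = 0.010101 ft/kip.
Compatibility — the beam at B must follow the support down by 0.008333 ft: δ_0 − R_B·δ_{BB} = 0.008333, so R_B = (0.17148 − 0.008333)/0.010101 = 16.15 kip.
Moment equilibrium about A: M_A = Σ(load moments about A) − R_B·L = 247 − 16.15×10 = 85.48 kip·ft.

M_A = 85.48 kip·ft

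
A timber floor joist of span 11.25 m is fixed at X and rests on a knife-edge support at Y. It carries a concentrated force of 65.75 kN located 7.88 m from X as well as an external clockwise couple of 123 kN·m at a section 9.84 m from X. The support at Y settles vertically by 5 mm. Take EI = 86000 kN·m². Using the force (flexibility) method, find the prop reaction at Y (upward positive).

R_Y = 52.33 kN

Choose R_Y as the redundant. The primary structure is the cantilever fixed at X.
Primary-structure tip deflection at Y by superposition:
  point load 65.75 at a = 7.88: Pa²(3L − a)/(6EI) = 17603/EI
  clockwise couple 123 at a = 9.84: M₀a(2L − a)/(2EI) = 7661/EI
  δ_0 = 25265/EI
Tip deflection under a unit load at Y: L³/(3EI) = 474.6/EI.
With EI = 86000 kN·m²: δ_0 = 0.29377 m and δ_{YY} = 0.005519 m/kN.
Compatibility — the beam at Y must follow the support down by 0.005 m: δ_0 − R_Y·δ_{YY} = 0.005, so R_Y = (0.29377 − 0.005)/0.005519 = 52.33 kN.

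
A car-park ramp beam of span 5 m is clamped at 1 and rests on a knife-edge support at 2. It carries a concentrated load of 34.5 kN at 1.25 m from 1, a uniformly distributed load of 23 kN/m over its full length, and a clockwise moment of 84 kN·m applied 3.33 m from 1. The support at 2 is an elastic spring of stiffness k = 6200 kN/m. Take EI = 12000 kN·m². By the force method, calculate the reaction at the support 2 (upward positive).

Take the reaction at 2 as the redundant and release it; the primary structure is a cantilever fixed at 1.
Free-end deflection of the primary structure under the applied loading (downward +):
  point load 34.5 at a = 1.25: Pa²(3L − a)/(6EI) = 123.5/EI
  UDL 23: wL⁴/(8EI) = 1797/EI
  clockwise couple 84 at a = 3.33: M₀a(2L − a)/(2EI) = 932.9/EI
  δ_0 = 2853/EI
Tip deflection under a unit load at 2: L³/(3EI) = 41.67/EI.
With EI = 12000 kN·m²: δ_0 = 0.23777 m and δ_{22} = 0.003472 m/kN.
Compatibility — the spring shortens by R_2/k under the reaction it provides: δ_0 − R_2·δ_{22} = R_2/k. With 1/k = 0.000161 m/kN, R_2 = δ_0 / (δ_{22} + 1/k) = 0.23777 / (0.003472 + 0.000161) = 65.44 kN.

R_2 = 65.44 kN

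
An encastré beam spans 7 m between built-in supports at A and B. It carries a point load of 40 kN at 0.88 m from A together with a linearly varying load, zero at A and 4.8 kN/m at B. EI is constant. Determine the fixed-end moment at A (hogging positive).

Take the two fixed-end moments M_A, M_B as redundants; the released structure is the simple span AB.
On the primary (simply-supported) span, the end slopes from the loading are:
  at A: point load 40 at a = 0.88: Pab(L + b)/(6LEI) = 67.29/EI
  at B: point load 40 at a = 0.88: Pab(L + a)/(6LEI) = 40.42/EI
  at A: triangular load, peak 4.8: 7w₀L³/(360EI) = 32.01/EI
  at B: triangular load, peak 4.8: w₀L³/(45EI) = 36.59/EI
  θ_A0 = 99.31/EI,  θ_B0 = 77/EI
Flexibility coefficients: a unit moment at one end gives L/(3EI) there and L/(6EI) at the far end, so f₁₁ = f₂₂ = 2.333/EI and f₁₂ = f₂₁ = 1.167/EI.
Compatibility — zero rotation at each built-in end:
  2.333 M_A + 1.167 M_B = 99.31
  1.167 M_A + 2.333 M_B = 77
Solving the pair gives M_A = 34.75 kN·m and M_B = 15.63 kN·m (hogging).

M_A = 34.75 kN·m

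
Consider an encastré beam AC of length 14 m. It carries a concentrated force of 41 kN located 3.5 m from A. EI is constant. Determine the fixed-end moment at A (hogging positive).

M_A = 80.72 kN·m

Release both end moments; the primary structure is a simply-supported span AC with redundants M_A and M_C.
Simple-span end rotations at A and C under the given loads:
  at A: point load 41 at a = 3.5: Pab(L + b)/(6LEI) = 439.5/EI
  at C: point load 41 at a = 3.5: Pab(L + a)/(6LEI) = 313.9/EI
  θ_A0 = 439.5/EI,  θ_C0 = 313.9/EI
Flexibility coefficients: a unit moment at one end gives L/(3EI) there and L/(6EI) at the far end, so f₁₁ = f₂₂ = 4.667/EI and f₁₂ = f₂₁ = 2.333/EI.
Compatibility — zero rotation at each built-in end:
  4.667 M_A + 2.333 M_C = 439.5
  2.333 M_A + 4.667 M_C = 313.9
Solving the pair gives M_A = 80.72 kN·m and M_C = 26.91 kN·m (hogging).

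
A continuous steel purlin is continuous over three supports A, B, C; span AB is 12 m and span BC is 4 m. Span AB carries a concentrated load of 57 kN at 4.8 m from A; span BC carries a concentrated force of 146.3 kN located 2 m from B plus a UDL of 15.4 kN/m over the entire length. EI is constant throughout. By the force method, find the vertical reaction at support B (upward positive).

R_B = 167.2 kN

Release continuity at B by inserting a hinge; the redundant is the internal moment M_B. The primary structure is two simply-supported spans AB and BC.
Rotations at B on the released spans (each span's end-slope, ×1/EI):
  span AB: point load 57 at a = 4.8: Pab(L + a)/(6LEI) = 459.6/EI
  span BC: point load 146.3 at a = 2: Pab(L + b)/(6LEI) = 146.3/EI
  span BC: UDL 15.4: wL³/(24EI) = 41.07/EI
  relative rotation θ_0 = (459.6 + 187.4)/EI = 647/EI
A unit hogging moment at B produces rotation L₁/(3EI) + L₂/(3EI) = 5.333/EI.
Slope continuity at B: θ_0 = M_B·5.333/EI, so M_B = 647/5.333 = 121.3 kN·m (hogging).
Span AB, ΣM about A with M_B applied at B: R_B^{AB}·12 = 273.6 + 121.3, so R_B^{AB} = 32.91 kN and R_A = 57 − 32.91 = 24.09 kN.
Span BC, ΣM about C: R_B^{BC}·4 = 415.8 + 121.3, so R_B^{BC} = 134.3 kN and R_C = 207.9 − 134.3 = 73.62 kN.
R_B = 32.91 + 134.3 = 167.2 kN.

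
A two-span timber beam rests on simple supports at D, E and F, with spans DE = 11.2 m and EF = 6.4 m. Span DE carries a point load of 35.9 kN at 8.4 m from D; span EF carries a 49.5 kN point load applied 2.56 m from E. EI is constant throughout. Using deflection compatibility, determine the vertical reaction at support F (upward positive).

Insert a hinge at E; M_E is the redundant, and each span becomes simply supported.
End slopes at the hinge E, treating each span as simply supported:
  span DE: point load 35.9 at a = 8.4: Pab(L + a)/(6LEI) = 246.3/EI
  span EF: point load 49.5 at a = 2.56: Pab(L + b)/(6LEI) = 129.8/EI
  relative rotation θ_0 = (246.3 + 129.8)/EI = 376/EI
A unit hogging moment at E produces rotation L₁/(3EI) + L₂/(3EI) = 5.867/EI.
Compatibility: M_E·(L₁+L₂)/(3EI) = θ_0, giving M_E = 64.1 kN·m (hogging).
Span EF, ΣM about F: R_E^{EF}·6.4 = 190.1 + 64.1, so R_E^{EF} = 39.72 kN and R_F = 49.5 − 39.72 = 9.785 kN.

R_F = 9.785 kN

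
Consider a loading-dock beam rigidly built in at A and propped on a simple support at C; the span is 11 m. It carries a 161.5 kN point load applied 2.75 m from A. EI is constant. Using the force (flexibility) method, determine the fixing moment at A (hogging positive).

M_A = 291.5 kN·m

Choose R_C as the redundant. The primary structure is the cantilever fixed at A.
Deflection at C on the released cantilever, summing each load's contribution:
  point load 161.5 at a = 2.75: Pa²(3L − a)/(6EI) = 6158/EI
Flexibility coefficient — unit upward force at C: δ_{CC} = L³/(3EI) = 443.7/EI.
The prop prevents deflection at C: R_C = δ_0/δ_{CC} = 6158/443.7 = 13.88 kN.
Moment equilibrium about A: M_A = Σ(load moments about A) − R_C·L = 444.1 − 13.88×11 = 291.5 kN·m.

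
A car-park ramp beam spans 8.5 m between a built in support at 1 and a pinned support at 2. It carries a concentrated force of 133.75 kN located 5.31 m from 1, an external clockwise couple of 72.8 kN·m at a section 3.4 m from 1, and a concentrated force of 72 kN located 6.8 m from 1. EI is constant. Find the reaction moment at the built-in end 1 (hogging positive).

Remove the prop at 2; the released (primary) structure is a cantilever built in at 1.
Primary-structure tip deflection at 2 by superposition:
  point load 133.75 at a = 5.31: Pa²(3L − a)/(6EI) = 12690/EI
  clockwise couple 72.8 at a = 3.4: M₀a(2L − a)/(2EI) = 1683/EI
  point load 72 at a = 6.8: Pa²(3L − a)/(6EI) = 10376/EI
  δ_0 = 24750/EI
Flexibility coefficient — unit upward force at 2: δ_{22} = L³/(3EI) = 204.7/EI.
The prop prevents deflection at 2: R_2 = δ_0/δ_{22} = 24750/204.7 = 120.9 kN.
Moment equilibrium about 1: M_1 = Σ(load moments about 1) − R_2·L = 1273 − 120.9×8.5 = 244.9 kN·m.

M_1 = 244.9 kN·m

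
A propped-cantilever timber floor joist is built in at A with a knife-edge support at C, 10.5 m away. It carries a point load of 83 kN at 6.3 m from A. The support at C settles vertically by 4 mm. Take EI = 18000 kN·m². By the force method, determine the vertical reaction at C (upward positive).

R_C = 35.67 kN

Take the reaction at C as the redundant and release it; the primary structure is a cantilever fixed at A.
Deflection at C on the released cantilever, summing each load's contribution:
  point load 83 at a = 6.3: Pa²(3L − a)/(6EI) = 13836/EI
Flexibility coefficient — unit upward force at C: δ_{CC} = L³/(3EI) = 385.9/EI.
With EI = 18000 kN·m²: δ_0 = 0.76866 m and δ_{CC} = 0.021438 m/kN.
Compatibility — the beam at C must follow the support down by 0.004 m: δ_0 − R_C·δ_{CC} = 0.004, so R_C = (0.76866 − 0.004)/0.021438 = 35.67 kN.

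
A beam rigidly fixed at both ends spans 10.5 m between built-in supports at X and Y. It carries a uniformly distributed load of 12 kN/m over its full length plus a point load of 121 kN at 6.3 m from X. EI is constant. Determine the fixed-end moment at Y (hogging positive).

M_Y = 293.2 kN·m

Take the two fixed-end moments M_X, M_Y as redundants; the released structure is the simple span XY.
On the primary (simply-supported) span, the end slopes from the loading are:
  at X: UDL 12: wL³/(24EI) = 578.8/EI
  at Y: UDL 12: wL³/(24EI) = 578.8/EI
  at X: point load 121 at a = 6.3: Pab(L + b)/(6LEI) = 747.1/EI
  at Y: point load 121 at a = 6.3: Pab(L + a)/(6LEI) = 853.8/EI
  θ_X0 = 1326/EI,  θ_Y0 = 1433/EI
Flexibility coefficients: a unit moment at one end gives L/(3EI) there and L/(6EI) at the far end, so f₁₁ = f₂₂ = 3.5/EI and f₁₂ = f₂₁ = 1.75/EI.
Compatibility — zero rotation at each built-in end:
  3.5 M_X + 1.75 M_Y = 1326
  1.75 M_X + 3.5 M_Y = 1433
Solving the pair gives M_X = 232.2 kN·m and M_Y = 293.2 kN·m (hogging).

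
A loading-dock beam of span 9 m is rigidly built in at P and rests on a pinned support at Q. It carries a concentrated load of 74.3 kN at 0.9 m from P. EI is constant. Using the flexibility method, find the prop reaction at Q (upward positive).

Choose R_Q as the redundant. The primary structure is the cantilever fixed at P.
Free-end deflection of the primary structure under the applied loading (downward +):
  point load 74.3 at a = 0.9: Pa²(3L − a)/(6EI) = 261.8/EI
Tip deflection under a unit load at Q: L³/(3EI) = 243/EI.
Compatibility at Q: δ_0 − R_Q·δ_{QQ} = 0, so R_Q = 261.8/243 = 1.077 kN.

R_Q = 1.077 kN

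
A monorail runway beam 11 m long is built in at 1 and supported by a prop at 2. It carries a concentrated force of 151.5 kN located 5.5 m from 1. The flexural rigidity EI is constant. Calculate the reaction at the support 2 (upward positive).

R_2 = 47.34 kN

Choose R_2 as the redundant. The primary structure is the cantilever fixed at 1.
Downward deflection at the released point 2 due to the loads:
  point load 151.5 at a = 5.5: Pa²(3L − a)/(6EI) = 21005/EI
Flexibility coefficient — unit upward force at 2: δ_{22} = L³/(3EI) = 443.7/EI.
Compatibility at 2: δ_0 − R_2·δ_{22} = 0, so R_2 = 21005/443.7 = 47.34 kN.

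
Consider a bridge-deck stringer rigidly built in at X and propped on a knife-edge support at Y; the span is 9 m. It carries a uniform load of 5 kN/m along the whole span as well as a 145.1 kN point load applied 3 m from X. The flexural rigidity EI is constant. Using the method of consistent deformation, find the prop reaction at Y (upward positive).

R_Y = 38.37 kN

Release the roller at Y. Primary structure: cantilever fixed at X.
Primary-structure tip deflection at Y by superposition:
  UDL 5: wL⁴/(8EI) = 4101/EI
  point load 145.1 at a = 3: Pa²(3L − a)/(6EI) = 5224/EI
  δ_0 = 9324/EI
Tip deflection under a unit load at Y: L³/(3EI) = 243/EI.
Compatibility at Y: δ_0 − R_Y·δ_{YY} = 0, so R_Y = 9324/243 = 38.37 kN.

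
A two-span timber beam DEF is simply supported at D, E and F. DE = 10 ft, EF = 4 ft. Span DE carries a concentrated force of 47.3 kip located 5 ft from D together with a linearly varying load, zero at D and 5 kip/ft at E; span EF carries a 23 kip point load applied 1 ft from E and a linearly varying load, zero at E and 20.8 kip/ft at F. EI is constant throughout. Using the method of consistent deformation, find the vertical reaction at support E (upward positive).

Release continuity at E by inserting a hinge; the redundant is the internal moment M_E. The primary structure is two simply-supported spans DE and EF.
Rotations at E on the released spans (each span's end-slope, ×1/EI):
  span DE: point load 47.3 at a = 5: Pab(L + a)/(6LEI) = 295.6/EI
  span DE: triangular load, peak 5: w₀L³/(45EI) = 111.1/EI
  span EF: point load 23 at a = 1: Pab(L + b)/(6LEI) = 20.12/EI
  span EF: triangular load, peak 20.8: 7w₀L³/(360EI) = 25.88/EI
  relative rotation θ_0 = (406.7 + 46.01)/EI = 452.7/EI
A unit hogging moment at E produces rotation L₁/(3EI) + L₂/(3EI) = 4.667/EI.
Compatibility: M_E·(L₁+L₂)/(3EI) = θ_0, giving M_E = 97.02 kip·ft (hogging).
Span DE, ΣM about D with M_E applied at E: R_E^{DE}·10 = 403.2 + 97.02, so R_E^{DE} = 50.02 kip and R_D = 72.3 − 50.02 = 22.28 kip.
Span EF, ΣM about F: R_E^{EF}·4 = 124.5 + 97.02, so R_E^{EF} = 55.37 kip and R_F = 64.6 − 55.37 = 9.229 kip.
R_E = 50.02 + 55.37 = 105.4 kip.

R_E = 105.4 kip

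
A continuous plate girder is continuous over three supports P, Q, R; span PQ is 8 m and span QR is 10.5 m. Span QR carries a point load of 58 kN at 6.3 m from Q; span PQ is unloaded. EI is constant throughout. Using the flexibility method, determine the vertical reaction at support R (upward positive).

Insert a hinge at Q; M_Q is the redundant, and each span becomes simply supported.
Discontinuity in slope at Q on the released structure — sum the simple-span end rotations:
  span QR: point load 58 at a = 6.3: Pab(L + b)/(6LEI) = 358.1/EI
  relative rotation θ_0 = (0 + 358.1)/EI = 358.1/EI
A unit hogging moment at Q produces rotation L₁/(3EI) + L₂/(3EI) = 6.167/EI.
Compatibility: M_Q·(L₁+L₂)/(3EI) = θ_0, giving M_Q = 58.07 kN·m (hogging).
Span QR, ΣM about R: R_Q^{QR}·10.5 = 243.6 + 58.07, so R_Q^{QR} = 28.73 kN and R_R = 58 − 28.73 = 29.27 kN.

R_R = 29.27 kN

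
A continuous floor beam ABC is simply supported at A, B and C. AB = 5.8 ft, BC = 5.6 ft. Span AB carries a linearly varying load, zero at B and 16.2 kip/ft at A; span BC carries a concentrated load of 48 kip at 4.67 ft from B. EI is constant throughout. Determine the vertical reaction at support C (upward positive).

R_C = 35.24 kip

Take M_B as the redundant. Released structure: two simple spans AB and BC with a hinge at B.
End slopes at the hinge B, treating each span as simply supported:
  span AB: triangular load, peak 16.2: 7w₀L³/(360EI) = 61.46/EI
  span BC: point load 48 at a = 4.67: Pab(L + b)/(6LEI) = 40.51/EI
  relative rotation θ_0 = (61.46 + 40.51)/EI = 102/EI
A unit hogging moment at B produces rotation L₁/(3EI) + L₂/(3EI) = 3.8/EI.
Compatibility: M_B·(L₁+L₂)/(3EI) = θ_0, giving M_B = 26.84 kip·ft (hogging).
Span BC, ΣM about C: R_B^{BC}·5.6 = 44.64 + 26.84, so R_B^{BC} = 12.76 kip and R_C = 48 − 12.76 = 35.24 kip.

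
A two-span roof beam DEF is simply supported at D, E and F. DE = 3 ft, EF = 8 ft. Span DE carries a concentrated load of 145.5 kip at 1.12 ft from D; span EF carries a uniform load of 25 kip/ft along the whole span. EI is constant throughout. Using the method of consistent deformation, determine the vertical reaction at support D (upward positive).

Release continuity at E by inserting a hinge; the redundant is the internal moment M_E. The primary structure is two simply-supported spans DE and EF.
End slopes at the hinge E, treating each span as simply supported:
  span DE: point load 145.5 at a = 1.12: Pab(L + a)/(6LEI) = 70.12/EI
  span EF: UDL 25: wL³/(24EI) = 533.3/EI
  relative rotation θ_0 = (70.12 + 533.3)/EI = 603.5/EI
A unit hogging moment at E produces rotation L₁/(3EI) + L₂/(3EI) = 3.667/EI.
Slope continuity at E: θ_0 = M_E·3.667/EI, so M_E = 603.5/3.667 = 164.6 kip·ft (hogging).
Span DE, ΣM about D with M_E applied at E: R_E^{DE}·3 = 163 + 164.6, so R_E^{DE} = 109.2 kip and R_D = 145.5 − 109.2 = 36.32 kip.

R_D = 36.32 kip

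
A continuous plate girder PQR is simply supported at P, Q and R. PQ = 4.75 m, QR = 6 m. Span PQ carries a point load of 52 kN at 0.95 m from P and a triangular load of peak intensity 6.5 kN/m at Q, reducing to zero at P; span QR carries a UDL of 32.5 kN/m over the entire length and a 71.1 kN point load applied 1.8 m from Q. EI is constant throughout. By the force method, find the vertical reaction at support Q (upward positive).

R_Q = 220.4 kN

Insert a hinge at Q; M_Q is the redundant, and each span becomes simply supported.
Discontinuity in slope at Q on the released structure — sum the simple-span end rotations:
  span PQ: point load 52 at a = 0.95: Pab(L + a)/(6LEI) = 37.54/EI
  span PQ: triangular load, peak 6.5: w₀L³/(45EI) = 15.48/EI
  span QR: UDL 32.5: wL³/(24EI) = 292.5/EI
  span QR: point load 71.1 at a = 1.8: Pab(L + b)/(6LEI) = 152.3/EI
  relative rotation θ_0 = (53.02 + 444.8)/EI = 497.8/EI
A unit hogging moment at Q produces rotation L₁/(3EI) + L₂/(3EI) = 3.583/EI.
Slope continuity at Q: θ_0 = M_Q·3.583/EI, so M_Q = 497.8/3.583 = 138.9 kN·m (hogging).
Span PQ, ΣM about P with M_Q applied at Q: R_Q^{PQ}·4.75 = 98.29 + 138.9, so R_Q^{PQ} = 49.94 kN and R_P = 67.44 − 49.94 = 17.5 kN.
Span QR, ΣM about R: R_Q^{QR}·6 = 883.6 + 138.9, so R_Q^{QR} = 170.4 kN and R_R = 266.1 − 170.4 = 95.68 kN.
R_Q = 49.94 + 170.4 = 220.4 kN.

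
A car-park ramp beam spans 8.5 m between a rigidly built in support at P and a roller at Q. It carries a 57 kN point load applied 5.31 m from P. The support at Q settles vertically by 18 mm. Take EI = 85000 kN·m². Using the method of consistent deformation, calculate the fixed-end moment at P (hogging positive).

Release the roller at Q. Primary structure: cantilever fixed at P.
Primary-structure tip deflection at Q by superposition:
  point load 57 at a = 5.31: Pa²(3L − a)/(6EI) = 5408/EI
Tip deflection under a unit load at Q: L³/(3EI) = 204.7/EI.
With EI = 85000 kN·m²: δ_0 = 0.063625 m and δ_{QQ} = 0.002408 m/kN.
Compatibility — the beam at Q must follow the support down by 0.018 m: δ_0 − R_Q·δ_{QQ} = 0.018, so R_Q = (0.063625 − 0.018)/0.002408 = 18.94 kN.
Moment equilibrium about P: M_P = Σ(load moments about P) − R_Q·L = 302.7 − 18.94×8.5 = 141.6 kN·m.

M_P = 141.6 kN·m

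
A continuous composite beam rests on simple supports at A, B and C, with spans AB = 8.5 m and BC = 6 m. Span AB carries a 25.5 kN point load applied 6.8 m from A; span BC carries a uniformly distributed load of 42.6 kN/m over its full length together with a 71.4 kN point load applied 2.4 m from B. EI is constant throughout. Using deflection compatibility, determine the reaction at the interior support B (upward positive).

Release continuity at B by inserting a hinge; the redundant is the internal moment M_B. The primary structure is two simply-supported spans AB and BC.
Discontinuity in slope at B on the released structure — sum the simple-span end rotations:
  span AB: point load 25.5 at a = 6.8: Pab(L + a)/(6LEI) = 88.43/EI
  span BC: UDL 42.6: wL³/(24EI) = 383.4/EI
  span BC: point load 71.4 at a = 2.4: Pab(L + b)/(6LEI) = 164.5/EI
  relative rotation θ_0 = (88.43 + 547.9)/EI = 636.3/EI
A unit hogging moment at B produces rotation L₁/(3EI) + L₂/(3EI) = 4.833/EI.
Slope continuity at B: θ_0 = M_B·4.833/EI, so M_B = 636.3/4.833 = 131.7 kN·m (hogging).
Span AB, ΣM about A with M_B applied at B: R_B^{AB}·8.5 = 173.4 + 131.7, so R_B^{AB} = 35.89 kN and R_A = 25.5 − 35.89 = -10.39 kN.
Span BC, ΣM about C: R_B^{BC}·6 = 1024 + 131.7, so R_B^{BC} = 192.6 kN and R_C = 327 − 192.6 = 134.4 kN.
R_B = 35.89 + 192.6 = 228.5 kN.

R_B = 228.5 kN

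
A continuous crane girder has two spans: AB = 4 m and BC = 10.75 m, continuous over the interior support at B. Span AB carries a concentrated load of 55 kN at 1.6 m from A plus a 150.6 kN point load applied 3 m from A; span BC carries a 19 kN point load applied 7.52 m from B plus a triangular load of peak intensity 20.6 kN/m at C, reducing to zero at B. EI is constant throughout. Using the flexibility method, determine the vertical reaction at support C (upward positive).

Insert a hinge at B; M_B is the redundant, and each span becomes simply supported.
Rotations at B on the released spans (each span's end-slope, ×1/EI):
  span AB: point load 55 at a = 1.6: Pab(L + a)/(6LEI) = 49.28/EI
  span AB: point load 150.6 at a = 3: Pab(L + a)/(6LEI) = 131.8/EI
  span BC: point load 19 at a = 7.52: Pab(L + b)/(6LEI) = 100/EI
  span BC: triangular load, peak 20.6: 7w₀L³/(360EI) = 497.6/EI
  relative rotation θ_0 = (181.1 + 597.6)/EI = 778.7/EI
A unit hogging moment at B produces rotation L₁/(3EI) + L₂/(3EI) = 4.917/EI.
Slope continuity at B: θ_0 = M_B·4.917/EI, so M_B = 778.7/4.917 = 158.4 kN·m (hogging).
Span BC, ΣM about C: R_B^{BC}·10.75 = 458.1 + 158.4, so R_B^{BC} = 57.35 kN and R_C = 129.7 − 57.35 = 72.37 kN.

R_C = 72.37 kN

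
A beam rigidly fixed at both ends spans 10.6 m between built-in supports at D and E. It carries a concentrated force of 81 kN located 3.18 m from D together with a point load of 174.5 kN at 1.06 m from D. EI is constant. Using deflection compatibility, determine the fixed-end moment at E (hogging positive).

Release both end moments; the primary structure is a simply-supported span DE with redundants M_D and M_E.
End rotations of the released simple span under the applied load (×1/EI):
  at D: point load 81 at a = 3.18: Pab(L + b)/(6LEI) = 541.5/EI
  at E: point load 81 at a = 3.18: Pab(L + a)/(6LEI) = 414.1/EI
  at D: point load 174.5 at a = 1.06: Pab(L + b)/(6LEI) = 558.8/EI
  at E: point load 174.5 at a = 1.06: Pab(L + a)/(6LEI) = 323.5/EI
  θ_D0 = 1100/EI,  θ_E0 = 737.6/EI
Flexibility coefficients: a unit moment at one end gives L/(3EI) there and L/(6EI) at the far end, so f₁₁ = f₂₂ = 3.533/EI and f₁₂ = f₂₁ = 1.767/EI.
Compatibility — zero rotation at each built-in end:
  3.533 M_D + 1.767 M_E = 1100
  1.767 M_D + 3.533 M_E = 737.6
Solving the pair gives M_D = 276 kN·m and M_E = 70.74 kN·m (hogging).

M_E = 70.74 kN·m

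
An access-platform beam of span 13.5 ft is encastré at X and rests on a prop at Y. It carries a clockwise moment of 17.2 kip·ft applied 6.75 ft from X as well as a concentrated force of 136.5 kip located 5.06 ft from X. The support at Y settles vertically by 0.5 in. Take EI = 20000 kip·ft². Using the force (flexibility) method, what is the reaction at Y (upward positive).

R_Y = 25.59 kip

Release the roller at Y. Primary structure: cantilever fixed at X.
Deflection at Y on the released cantilever, summing each load's contribution:
  clockwise couple 17.2 at a = 6.75: M₀a(2L − a)/(2EI) = 1176/EI
  point load 136.5 at a = 5.06: Pa²(3L − a)/(6EI) = 20643/EI
  δ_0 = 21819/EI
Tip deflection under a unit load at Y: L³/(3EI) = 820.1/EI.
With EI = 20000 kip·ft²: δ_0 = 1.0909 ft and δ_{YY} = 0.041006 ft/kip.
Compatibility — the beam at Y must follow the support down by 0.04167 ft: δ_0 − R_Y·δ_{YY} = 0.04167, so R_Y = (1.0909 − 0.04167)/0.041006 = 25.59 kip.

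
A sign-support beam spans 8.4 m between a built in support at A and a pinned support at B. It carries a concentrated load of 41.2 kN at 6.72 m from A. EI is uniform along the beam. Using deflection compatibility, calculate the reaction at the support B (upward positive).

R_B = 29 kN

Remove the prop at B; the released (primary) structure is a cantilever built in at A.
Free-end deflection of the primary structure under the applied loading (downward +):
  point load 41.2 at a = 6.72: Pa²(3L − a)/(6EI) = 5730/EI
Tip deflection under a unit load at B: L³/(3EI) = 197.6/EI.
The prop prevents deflection at B: R_B = δ_0/δ_{BB} = 5730/197.6 = 29 kN.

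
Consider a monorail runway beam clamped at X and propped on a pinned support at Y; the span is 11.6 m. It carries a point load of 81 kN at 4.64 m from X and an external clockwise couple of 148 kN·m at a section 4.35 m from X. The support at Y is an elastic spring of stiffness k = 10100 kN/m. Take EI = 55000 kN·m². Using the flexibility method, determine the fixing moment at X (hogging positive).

Take the reaction at Y as the redundant and release it; the primary structure is a cantilever fixed at X.
Free-end deflection of the primary structure under the applied loading (downward +):
  point load 81 at a = 4.64: Pa²(3L − a)/(6EI) = 8766/EI
  clockwise couple 148 at a = 4.35: M₀a(2L − a)/(2EI) = 6068/EI
  δ_0 = 14834/EI
Flexibility coefficient — unit upward force at Y: δ_{YY} = L³/(3EI) = 520.3/EI.
With EI = 55000 kN·m²: δ_0 = 0.26971 m and δ_{YY} = 0.00946 m/kN.
Compatibility — the spring shortens by R_Y/k under the reaction it provides: δ_0 − R_Y·δ_{YY} = R_Y/k. With 1/k = 0.000099 m/kN, R_Y = δ_0 / (δ_{YY} + 1/k) = 0.26971 / (0.00946 + 0.000099) = 28.21 kN.
Moment equilibrium about X: M_X = Σ(load moments about X) − R_Y·L = 523.8 − 28.21×11.6 = 196.5 kN·m.

M_X = 196.5 kN·m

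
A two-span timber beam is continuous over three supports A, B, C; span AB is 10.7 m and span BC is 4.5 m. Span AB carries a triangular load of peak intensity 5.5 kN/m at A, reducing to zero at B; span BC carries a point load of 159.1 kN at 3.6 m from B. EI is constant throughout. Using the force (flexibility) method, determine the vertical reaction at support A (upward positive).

R_A = 15.3 kN

Insert a hinge at B; M_B is the redundant, and each span becomes simply supported.
End slopes at the hinge B, treating each span as simply supported:
  span AB: triangular load, peak 5.5: 7w₀L³/(360EI) = 131/EI
  span BC: point load 159.1 at a = 3.6: Pab(L + b)/(6LEI) = 103.1/EI
  relative rotation θ_0 = (131 + 103.1)/EI = 234.1/EI
A unit hogging moment at B produces rotation L₁/(3EI) + L₂/(3EI) = 5.067/EI.
Compatibility: M_B·(L₁+L₂)/(3EI) = θ_0, giving M_B = 46.21 kN·m (hogging).
Span AB, ΣM about A with M_B applied at B: R_B^{AB}·10.7 = 104.9 + 46.21, so R_B^{AB} = 14.13 kN and R_A = 29.43 − 14.13 = 15.3 kN.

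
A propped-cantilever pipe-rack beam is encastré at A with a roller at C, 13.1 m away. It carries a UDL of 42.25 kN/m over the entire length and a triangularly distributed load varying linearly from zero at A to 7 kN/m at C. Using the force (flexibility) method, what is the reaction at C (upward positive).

Remove the prop at C; the released (primary) structure is a cantilever built in at A.
Primary-structure tip deflection at C by superposition:
  UDL 42.25: wL⁴/(8EI) = 155533/EI
  triangular load, peak 7 at the free end: 11w₀L⁴/(120EI) = 18897/EI
  δ_0 = 174430/EI
Tip deflection under a unit load at C: L³/(3EI) = 749.4/EI.
The prop prevents deflection at C: R_C = δ_0/δ_{CC} = 174430/749.4 = 232.8 kN.

R_C = 232.8 kN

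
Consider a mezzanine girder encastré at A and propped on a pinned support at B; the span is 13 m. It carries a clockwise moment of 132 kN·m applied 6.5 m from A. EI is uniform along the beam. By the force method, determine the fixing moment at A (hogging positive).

M_A = -16.5 kN·m

Take the reaction at B as the redundant and release it; the primary structure is a cantilever fixed at A.
Free-end deflection of the primary structure under the applied loading (downward +):
  clockwise couple 132 at a = 6.5: M₀a(2L − a)/(2EI) = 8366/EI
Tip deflection under a unit load at B: L³/(3EI) = 732.3/EI.
Compatibility at B: δ_0 − R_B·δ_{BB} = 0, so R_B = 8366/732.3 = 11.42 kN.
Moment equilibrium about A: M_A = Σ(load moments about A) − R_B·L = 132 − 11.42×13 = -16.5 kN·m.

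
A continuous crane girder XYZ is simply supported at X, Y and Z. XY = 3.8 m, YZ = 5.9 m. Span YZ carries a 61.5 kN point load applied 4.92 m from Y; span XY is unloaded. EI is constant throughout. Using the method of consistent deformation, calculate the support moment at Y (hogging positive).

M_Y = 17.82 kN·m

Insert a hinge at Y; M_Y is the redundant, and each span becomes simply supported.
Discontinuity in slope at Y on the released structure — sum the simple-span end rotations:
  span YZ: point load 61.5 at a = 4.92: Pab(L + b)/(6LEI) = 57.63/EI
  relative rotation θ_0 = (0 + 57.63)/EI = 57.63/EI
A unit hogging moment at Y produces rotation L₁/(3EI) + L₂/(3EI) = 3.233/EI.
Slope continuity at Y: θ_0 = M_Y·3.233/EI, so M_Y = 57.63/3.233 = 17.82 kN·m (hogging).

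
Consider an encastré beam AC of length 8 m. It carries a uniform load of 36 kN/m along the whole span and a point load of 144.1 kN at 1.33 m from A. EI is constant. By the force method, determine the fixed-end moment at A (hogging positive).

Take the two fixed-end moments M_A, M_C as redundants; the released structure is the simple span AC.
Simple-span end rotations at A and C under the given loads:
  at A: UDL 36: wL³/(24EI) = 768/EI
  at C: UDL 36: wL³/(24EI) = 768/EI
  at A: point load 144.1 at a = 1.33: Pab(L + b)/(6LEI) = 390.7/EI
  at C: point load 144.1 at a = 1.33: Pab(L + a)/(6LEI) = 248.5/EI
  θ_A0 = 1159/EI,  θ_C0 = 1016/EI
Flexibility coefficients: a unit moment at one end gives L/(3EI) there and L/(6EI) at the far end, so f₁₁ = f₂₂ = 2.667/EI and f₁₂ = f₂₁ = 1.333/EI.
Compatibility — zero rotation at each built-in end:
  2.667 M_A + 1.333 M_C = 1159
  1.333 M_A + 2.667 M_C = 1016
Solving the pair gives M_A = 325.2 kN·m and M_C = 218.6 kN·m (hogging).

M_A = 325.2 kN·m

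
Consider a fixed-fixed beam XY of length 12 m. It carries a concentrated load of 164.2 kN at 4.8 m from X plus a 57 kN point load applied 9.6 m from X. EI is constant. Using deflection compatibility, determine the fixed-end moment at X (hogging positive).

M_X = 305.6 kN·m

Take the two fixed-end moments M_X, M_Y as redundants; the released structure is the simple span XY.
End rotations of the released simple span under the applied load (×1/EI):
  at X: point load 164.2 at a = 4.8: Pab(L + b)/(6LEI) = 1513/EI
  at Y: point load 164.2 at a = 4.8: Pab(L + a)/(6LEI) = 1324/EI
  at X: point load 57 at a = 9.6: Pab(L + b)/(6LEI) = 262.7/EI
  at Y: point load 57 at a = 9.6: Pab(L + a)/(6LEI) = 394/EI
  θ_X0 = 1776/EI,  θ_Y0 = 1718/EI
Flexibility coefficients: a unit moment at one end gives L/(3EI) there and L/(6EI) at the far end, so f₁₁ = f₂₂ = 4/EI and f₁₂ = f₂₁ = 2/EI.
Compatibility — zero rotation at each built-in end:
  4 M_X + 2 M_Y = 1776
  2 M_X + 4 M_Y = 1718
Solving the pair gives M_X = 305.6 kN·m and M_Y = 276.7 kN·m (hogging).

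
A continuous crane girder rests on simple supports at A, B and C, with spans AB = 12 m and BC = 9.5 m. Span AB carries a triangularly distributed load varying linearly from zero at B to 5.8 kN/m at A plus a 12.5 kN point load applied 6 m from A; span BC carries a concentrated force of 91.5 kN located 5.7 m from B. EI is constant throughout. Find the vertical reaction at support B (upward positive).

R_B = 74.71 kN

Take M_B as the redundant. Released structure: two simple spans AB and BC with a hinge at B.
Discontinuity in slope at B on the released structure — sum the simple-span end rotations:
  span AB: triangular load, peak 5.8: 7w₀L³/(360EI) = 194.9/EI
  span AB: point load 12.5 at a = 6: Pab(L + a)/(6LEI) = 112.5/EI
  span BC: point load 91.5 at a = 5.7: Pab(L + b)/(6LEI) = 462.4/EI
  relative rotation θ_0 = (307.4 + 462.4)/EI = 769.8/EI
A unit hogging moment at B produces rotation L₁/(3EI) + L₂/(3EI) = 7.167/EI.
Slope continuity at B: θ_0 = M_B·7.167/EI, so M_B = 769.8/7.167 = 107.4 kN·m (hogging).
Span AB, ΣM about A with M_B applied at B: R_B^{AB}·12 = 214.2 + 107.4, so R_B^{AB} = 26.8 kN and R_A = 47.3 − 26.8 = 20.5 kN.
Span BC, ΣM about C: R_B^{BC}·9.5 = 347.7 + 107.4, so R_B^{BC} = 47.91 kN and R_C = 91.5 − 47.91 = 43.59 kN.
R_B = 26.8 + 47.91 = 74.71 kN.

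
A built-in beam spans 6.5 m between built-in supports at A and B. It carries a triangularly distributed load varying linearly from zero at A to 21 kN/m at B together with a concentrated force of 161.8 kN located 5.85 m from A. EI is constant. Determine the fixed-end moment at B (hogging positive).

M_B = 129.6 kN·m

Release both end moments; the primary structure is a simply-supported span AB with redundants M_A and M_B.
Simple-span end rotations at A and B under the given loads:
  at A: triangular load, peak 21: 7w₀L³/(360EI) = 112.1/EI
  at B: triangular load, peak 21: w₀L³/(45EI) = 128.2/EI
  at A: point load 161.8 at a = 5.85: Pab(L + b)/(6LEI) = 112.8/EI
  at B: point load 161.8 at a = 5.85: Pab(L + a)/(6LEI) = 194.8/EI
  θ_A0 = 224.9/EI,  θ_B0 = 323/EI
Flexibility coefficients: a unit moment at one end gives L/(3EI) there and L/(6EI) at the far end, so f₁₁ = f₂₂ = 2.167/EI and f₁₂ = f₂₁ = 1.083/EI.
Compatibility — zero rotation at each built-in end:
  2.167 M_A + 1.083 M_B = 224.9
  1.083 M_A + 2.167 M_B = 323
Solving the pair gives M_A = 39.04 kN·m and M_B = 129.6 kN·m (hogging).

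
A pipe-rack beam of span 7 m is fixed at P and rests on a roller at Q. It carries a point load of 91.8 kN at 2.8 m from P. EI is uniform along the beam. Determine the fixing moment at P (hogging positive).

M_P = 123.4 kN·m

Take the reaction at Q as the redundant and release it; the primary structure is a cantilever fixed at P.
Downward deflection at the released point Q due to the loads:
  point load 91.8 at a = 2.8: Pa²(3L − a)/(6EI) = 2183/EI
Flexibility coefficient — unit upward force at Q: δ_{QQ} = L³/(3EI) = 114.3/EI.
The prop prevents deflection at Q: R_Q = δ_0/δ_{QQ} = 2183/114.3 = 19.09 kN.
Moment equilibrium about P: M_P = Σ(load moments about P) − R_Q·L = 257 − 19.09×7 = 123.4 kN·m.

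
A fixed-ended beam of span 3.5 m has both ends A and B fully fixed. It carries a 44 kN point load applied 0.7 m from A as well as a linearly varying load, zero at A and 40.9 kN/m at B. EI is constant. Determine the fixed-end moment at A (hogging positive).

Take the two fixed-end moments M_A, M_B as redundants; the released structure is the simple span AB.
On the primary (simply-supported) span, the end slopes from the loading are:
  at A: point load 44 at a = 0.7: Pab(L + b)/(6LEI) = 25.87/EI
  at B: point load 44 at a = 0.7: Pab(L + a)/(6LEI) = 17.25/EI
  at A: triangular load, peak 40.9: 7w₀L³/(360EI) = 34.1/EI
  at B: triangular load, peak 40.9: w₀L³/(45EI) = 38.97/EI
  θ_A0 = 59.97/EI,  θ_B0 = 56.22/EI
Flexibility coefficients: a unit moment at one end gives L/(3EI) there and L/(6EI) at the far end, so f₁₁ = f₂₂ = 1.167/EI and f₁₂ = f₂₁ = 0.5833/EI.
Compatibility — zero rotation at each built-in end:
  1.167 M_A + 0.5833 M_B = 59.97
  0.5833 M_A + 1.167 M_B = 56.22
Solving the pair gives M_A = 36.41 kN·m and M_B = 29.98 kN·m (hogging).

M_A = 36.41 kN·m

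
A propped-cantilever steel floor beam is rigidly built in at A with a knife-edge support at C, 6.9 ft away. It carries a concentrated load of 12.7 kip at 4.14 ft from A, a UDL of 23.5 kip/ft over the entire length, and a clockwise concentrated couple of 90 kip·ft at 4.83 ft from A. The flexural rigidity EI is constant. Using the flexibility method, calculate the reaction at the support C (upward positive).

Take the reaction at C as the redundant and release it; the primary structure is a cantilever fixed at A.
Deflection at C on the released cantilever, summing each load's contribution:
  point load 12.7 at a = 4.14: Pa²(3L − a)/(6EI) = 600.8/EI
  UDL 23.5: wL⁴/(8EI) = 6658/EI
  clockwise couple 90 at a = 4.83: M₀a(2L − a)/(2EI) = 1950/EI
  δ_0 = 9209/EI
Flexibility coefficient — unit upward force at C: δ_{CC} = L³/(3EI) = 109.5/EI.
The prop prevents deflection at C: R_C = δ_0/δ_{CC} = 9209/109.5 = 84.1 kip.

R_C = 84.1 kip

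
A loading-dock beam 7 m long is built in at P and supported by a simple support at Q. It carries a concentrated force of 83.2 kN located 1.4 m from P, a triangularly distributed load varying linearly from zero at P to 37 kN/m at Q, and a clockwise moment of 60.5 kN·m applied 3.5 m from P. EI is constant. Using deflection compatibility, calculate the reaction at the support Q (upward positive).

Remove the prop at Q; the released (primary) structure is a cantilever built in at P.
Downward deflection at the released point Q due to the loads:
  point load 83.2 at a = 1.4: Pa²(3L − a)/(6EI) = 532.7/EI
  triangular load, peak 37 at the free end: 11w₀L⁴/(120EI) = 8143/EI
  clockwise couple 60.5 at a = 3.5: M₀a(2L − a)/(2EI) = 1112/EI
  δ_0 = 9788/EI
Flexibility coefficient — unit upward force at Q: δ_{QQ} = L³/(3EI) = 114.3/EI.
Compatibility at Q: δ_0 − R_Q·δ_{QQ} = 0, so R_Q = 9788/114.3 = 85.61 kN.

R_Q = 85.61 kN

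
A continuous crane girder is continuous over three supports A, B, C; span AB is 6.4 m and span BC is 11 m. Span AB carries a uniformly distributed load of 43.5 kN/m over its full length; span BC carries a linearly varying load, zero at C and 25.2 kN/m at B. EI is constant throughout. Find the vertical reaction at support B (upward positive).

Take M_B as the redundant. Released structure: two simple spans AB and BC with a hinge at B.
End slopes at the hinge B, treating each span as simply supported:
  span AB: UDL 43.5: wL³/(24EI) = 475.1/EI
  span BC: triangular load, peak 25.2: w₀L³/(45EI) = 745.4/EI
  relative rotation θ_0 = (475.1 + 745.4)/EI = 1220/EI
A unit hogging moment at B produces rotation L₁/(3EI) + L₂/(3EI) = 5.8/EI.
Slope continuity at B: θ_0 = M_B·5.8/EI, so M_B = 1220/5.8 = 210.4 kN·m (hogging).
Span AB, ΣM about A with M_B applied at B: R_B^{AB}·6.4 = 890.9 + 210.4, so R_B^{AB} = 172.1 kN and R_A = 278.4 − 172.1 = 106.3 kN.
Span BC, ΣM about C: R_B^{BC}·11 = 1016 + 210.4, so R_B^{BC} = 111.5 kN and R_C = 138.6 − 111.5 = 27.07 kN.
R_B = 172.1 + 111.5 = 283.6 kN.

R_B = 283.6 kN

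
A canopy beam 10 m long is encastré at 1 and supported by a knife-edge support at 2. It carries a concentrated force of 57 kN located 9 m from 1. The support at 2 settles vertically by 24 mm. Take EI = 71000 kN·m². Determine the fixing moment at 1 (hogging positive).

Release the roller at 2. Primary structure: cantilever fixed at 1.
Deflection at 2 on the released cantilever, summing each load's contribution:
  point load 57 at a = 9: Pa²(3L − a)/(6EI) = 16160/EI
Flexibility coefficient — unit upward force at 2: δ_{22} = L³/(3EI) = 333.3/EI.
With EI = 71000 kN·m²: δ_0 = 0.2276 m and δ_{22} = 0.004695 m/kN.
Compatibility — the beam at 2 must follow the support down by 0.024 m: δ_0 − R_2·δ_{22} = 0.024, so R_2 = (0.2276 − 0.024)/0.004695 = 43.37 kN.
Moment equilibrium about 1: M_1 = Σ(load moments about 1) − R_2·L = 513 − 43.37×10 = 79.34 kN·m.

M_1 = 79.34 kN·m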